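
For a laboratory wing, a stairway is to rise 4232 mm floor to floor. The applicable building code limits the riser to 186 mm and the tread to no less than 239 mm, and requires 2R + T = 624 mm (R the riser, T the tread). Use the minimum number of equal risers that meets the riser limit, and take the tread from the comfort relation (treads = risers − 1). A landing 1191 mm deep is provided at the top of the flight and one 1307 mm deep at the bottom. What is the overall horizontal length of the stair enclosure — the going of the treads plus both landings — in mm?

8130 mm

4232 / 186 = 22.753 → round up to 23 risers.
Each riser is 4232/23 = 184 mm (≤ 186 mm).
From 2R + T = 624: T = 624 − 368 = 256 mm.
Going = (23 − 1) × 256 = 5632 mm.
Add landings: 5632 + 1191 + 1307 = 8130 mm.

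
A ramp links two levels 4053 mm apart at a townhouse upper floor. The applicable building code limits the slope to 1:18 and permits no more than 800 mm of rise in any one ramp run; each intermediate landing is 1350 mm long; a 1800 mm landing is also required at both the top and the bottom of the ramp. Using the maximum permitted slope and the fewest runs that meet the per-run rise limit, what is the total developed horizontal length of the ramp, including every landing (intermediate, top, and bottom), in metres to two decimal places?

83.30 m

4053 / 800 = 5.07, so 6 ramp runs are needed. That means 5 intermediate landings.
Horizontal run for 4053 mm of rise at 1:18 is 4053 × 18 = 72954 mm.
Intermediate landings: 5 × 1350 = 6750 mm.
Top and bottom landings: 2 × 1800 = 3600 mm.
Total = 72954 + 6750 + 3600 = 83304 mm.
= 83.30 m.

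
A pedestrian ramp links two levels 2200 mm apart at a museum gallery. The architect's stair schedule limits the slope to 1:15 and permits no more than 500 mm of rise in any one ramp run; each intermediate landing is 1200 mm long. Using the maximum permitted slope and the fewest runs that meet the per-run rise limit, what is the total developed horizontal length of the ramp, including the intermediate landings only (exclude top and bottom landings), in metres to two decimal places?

37.80 m

2200 / 500 = 4.400 → round up to 5 ramp runs. That means 4 intermediate landings.
Ramp run (horizontal) at 1:15: 2200 × 15 = 33000 mm.
Intermediate landings: 4 × 1200 = 4800 mm.
Total developed length = 33000 + 4800 = 37800 mm.
= 37.80 m.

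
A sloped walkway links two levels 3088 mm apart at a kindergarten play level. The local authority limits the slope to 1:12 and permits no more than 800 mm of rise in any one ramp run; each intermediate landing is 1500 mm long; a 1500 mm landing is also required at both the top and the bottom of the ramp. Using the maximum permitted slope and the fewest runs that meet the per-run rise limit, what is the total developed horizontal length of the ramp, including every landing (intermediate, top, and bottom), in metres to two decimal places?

⌈3088/800⌉ = 4 ramp runs. That means 3 intermediate landings.
Ramp run (horizontal) at 1:12: 3088 × 12 = 37056 mm.
Intermediate landings: 3 × 1500 = 4500 mm.
Top and bottom landings: 2 × 1500 = 3000 mm.
Total = 37056 + 4500 + 3000 = 44556 mm.
= 44.56 m.

44.56 m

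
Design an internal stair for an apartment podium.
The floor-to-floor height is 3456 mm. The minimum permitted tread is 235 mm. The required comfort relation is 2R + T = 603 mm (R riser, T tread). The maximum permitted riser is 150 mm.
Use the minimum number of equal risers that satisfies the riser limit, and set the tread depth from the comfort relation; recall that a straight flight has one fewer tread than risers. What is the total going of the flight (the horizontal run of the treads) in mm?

7245 mm

⌈3456/150⌉ = 24 risers.
R = 3456 ÷ 24 = 144 mm.
From 2R + T = 603: T = 603 − 288 = 315 mm.
Going = (24 − 1) × 315 = 7245 mm.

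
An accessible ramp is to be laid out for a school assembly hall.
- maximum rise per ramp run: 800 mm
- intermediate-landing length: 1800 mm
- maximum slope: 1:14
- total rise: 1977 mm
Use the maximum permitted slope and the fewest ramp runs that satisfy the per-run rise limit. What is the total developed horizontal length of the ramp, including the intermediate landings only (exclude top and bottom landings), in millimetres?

At most 800 each: 1977/800 = 2.47, giving 3 ramp runs. That means 2 intermediate landings.
Ramp run (horizontal) at 1:14: 1977 × 14 = 27678 mm.
Intermediate landings: 2 × 1800 = 3600 mm.
Developed length = 27678 + 3600 = 31278 mm.

31278 mm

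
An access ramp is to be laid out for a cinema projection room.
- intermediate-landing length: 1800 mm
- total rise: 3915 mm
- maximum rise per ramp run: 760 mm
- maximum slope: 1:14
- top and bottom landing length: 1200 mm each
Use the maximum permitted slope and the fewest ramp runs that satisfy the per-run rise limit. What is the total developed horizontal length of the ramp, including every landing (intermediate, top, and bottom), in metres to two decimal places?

66.21 m

3915 / 760 = 5.15, so 6 ramp runs are needed. That means 5 intermediate landings.
Ramp run (horizontal) at 1:14: 3915 × 14 = 54810 mm.
Intermediate landings: 5 × 1800 = 9000 mm.
Top and bottom landings: 2 × 1200 = 2400 mm.
Total = 54810 + 9000 + 2400 = 66210 mm.
= 66.21 m.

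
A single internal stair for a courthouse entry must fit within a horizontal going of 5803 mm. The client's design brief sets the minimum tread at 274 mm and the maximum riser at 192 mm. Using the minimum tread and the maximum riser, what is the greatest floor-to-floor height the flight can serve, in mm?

Treads that fit: ⌊5803 / 274⌋ = 21.
Risers = treads + 1 = 22.
Maximum height = 22 × 192 = 4224 mm.

4224 mm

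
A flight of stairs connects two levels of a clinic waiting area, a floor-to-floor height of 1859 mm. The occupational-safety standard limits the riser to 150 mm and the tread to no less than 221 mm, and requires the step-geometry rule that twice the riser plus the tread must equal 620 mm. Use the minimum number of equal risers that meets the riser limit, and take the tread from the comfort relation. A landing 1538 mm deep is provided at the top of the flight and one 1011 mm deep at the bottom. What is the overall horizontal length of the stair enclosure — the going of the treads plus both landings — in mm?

⌈1859/150⌉ = 13 risers.
Each riser is 1859/13 = 143 mm (≤ 150 mm).
T = 620 − 2·143 = 334 mm, which satisfies the 221 mm minimum.
Going = (13 − 1) × 334 = 4008 mm.
Add landings: 4008 + 1538 + 1011 = 6557 mm.

6557 mm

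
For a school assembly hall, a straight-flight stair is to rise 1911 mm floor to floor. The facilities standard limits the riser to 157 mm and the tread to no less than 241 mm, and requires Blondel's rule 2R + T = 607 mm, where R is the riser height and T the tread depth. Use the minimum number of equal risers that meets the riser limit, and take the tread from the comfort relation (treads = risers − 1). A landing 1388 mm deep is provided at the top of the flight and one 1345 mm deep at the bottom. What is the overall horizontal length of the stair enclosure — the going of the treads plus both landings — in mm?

1911 / 157 = 12.17, so 13 risers are needed.
Each riser is 1911/13 = 147 mm (≤ 157 mm).
From 2R + T = 607: T = 607 − 294 = 313 mm.
Treads = 13 − 1 = 12; going = 12 × 313 = 3756 mm.
Add landings: 3756 + 1388 + 1345 = 6489 mm.

6489 mm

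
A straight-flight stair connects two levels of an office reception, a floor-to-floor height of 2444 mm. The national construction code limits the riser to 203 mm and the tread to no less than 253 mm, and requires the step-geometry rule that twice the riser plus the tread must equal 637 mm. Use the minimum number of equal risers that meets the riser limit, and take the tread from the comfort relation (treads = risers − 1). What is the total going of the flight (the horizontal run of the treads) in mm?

3132 mm

2444 / 203 = 12.04, so 13 risers are needed.
Each riser is 2444/13 = 188 mm (≤ 203 mm).
From 2R + T = 637: T = 637 − 376 = 261 mm.
Going = (13 − 1) × 261 = 3132 mm.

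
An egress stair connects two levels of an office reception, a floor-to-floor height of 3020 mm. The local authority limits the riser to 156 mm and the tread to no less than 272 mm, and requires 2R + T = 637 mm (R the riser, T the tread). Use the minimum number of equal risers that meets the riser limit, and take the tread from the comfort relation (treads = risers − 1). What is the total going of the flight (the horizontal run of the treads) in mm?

At most 156 each: 3020/156 = 19.36, giving 20 risers.
Each riser is 3020/20 = 151 mm (≤ 156 mm).
From 2R + T = 637: T = 637 − 302 = 335 mm.
Treads = 20 − 1 = 19; going = 19 × 335 = 6365 mm.

6365 mm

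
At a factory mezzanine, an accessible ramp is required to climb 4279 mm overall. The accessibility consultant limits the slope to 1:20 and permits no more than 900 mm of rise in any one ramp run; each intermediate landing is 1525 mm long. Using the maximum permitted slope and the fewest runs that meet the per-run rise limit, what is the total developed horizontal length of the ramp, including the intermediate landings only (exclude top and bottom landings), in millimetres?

91680 mm

4279 / 900 = 4.75, so 5 ramp runs are needed. That means 4 intermediate landings.
Ramp run (horizontal) at 1:20: 4279 × 20 = 85580 mm.
Intermediate landings: 4 × 1525 = 6100 mm.
Developed length = 85580 + 6100 = 91680 mm.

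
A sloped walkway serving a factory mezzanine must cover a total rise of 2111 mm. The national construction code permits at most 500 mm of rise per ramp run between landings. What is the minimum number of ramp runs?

2111 / 500 = 4.22, so 5 ramp runs are needed.

5 runs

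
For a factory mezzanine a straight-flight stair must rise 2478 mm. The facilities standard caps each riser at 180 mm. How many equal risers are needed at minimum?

14 risers

At most 180 each: 2478/180 = 13.77, giving 14 risers.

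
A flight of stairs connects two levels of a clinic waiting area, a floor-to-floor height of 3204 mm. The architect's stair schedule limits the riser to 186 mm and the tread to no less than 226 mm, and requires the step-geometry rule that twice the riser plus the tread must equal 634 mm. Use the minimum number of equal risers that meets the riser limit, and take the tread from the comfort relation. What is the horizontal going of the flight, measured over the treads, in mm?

4726 mm

3204 / 186 = 17.23, so 18 risers are needed.
Riser R = 3204 / 18 = 178 mm, within the 186 mm limit.
From 2R + T = 634: T = 634 − 356 = 278 mm.
Treads = 18 − 1 = 17; going = 17 × 278 = 4726 mm.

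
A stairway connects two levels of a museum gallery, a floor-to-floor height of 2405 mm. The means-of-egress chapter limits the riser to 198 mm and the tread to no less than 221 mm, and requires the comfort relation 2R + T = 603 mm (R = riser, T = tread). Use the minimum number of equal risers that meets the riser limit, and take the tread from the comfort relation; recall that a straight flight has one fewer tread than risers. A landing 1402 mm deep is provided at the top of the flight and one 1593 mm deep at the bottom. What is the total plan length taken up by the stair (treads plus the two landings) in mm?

5791 mm

At most 198 each: 2405/198 = 12.15, giving 13 risers.
R = 2405 ÷ 13 = 185 mm.
Tread T = 603 − 2 × 185 = 233 mm (≥ 221 mm).
Treads = 13 − 1 = 12; going = 12 × 233 = 2796 mm.
Add landings: 2796 + 1402 + 1593 = 5791 mm.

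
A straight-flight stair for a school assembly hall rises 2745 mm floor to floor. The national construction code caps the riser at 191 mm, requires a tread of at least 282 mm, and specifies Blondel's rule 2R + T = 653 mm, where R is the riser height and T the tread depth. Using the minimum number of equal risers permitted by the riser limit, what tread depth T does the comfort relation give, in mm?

2745 / 191 = 14.372 → round up to 15 risers.
R = 2745 ÷ 15 = 183 mm.
T = 653 − 2·183 = 287 mm, which satisfies the 282 mm minimum.

287 mm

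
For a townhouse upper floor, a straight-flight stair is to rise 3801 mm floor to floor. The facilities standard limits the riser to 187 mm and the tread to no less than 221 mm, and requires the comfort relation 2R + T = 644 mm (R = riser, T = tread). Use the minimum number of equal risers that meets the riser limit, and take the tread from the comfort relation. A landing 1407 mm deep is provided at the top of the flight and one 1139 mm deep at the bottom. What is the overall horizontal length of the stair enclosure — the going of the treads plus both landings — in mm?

⌈3801/187⌉ = 21 risers.
Each riser is 3801/21 = 181 mm (≤ 187 mm).
From 2R + T = 644: T = 644 − 362 = 282 mm.
Treads = 21 − 1 = 20; going = 20 × 282 = 5640 mm.
Add landings: 5640 + 1407 + 1139 = 8186 mm.

8186 mm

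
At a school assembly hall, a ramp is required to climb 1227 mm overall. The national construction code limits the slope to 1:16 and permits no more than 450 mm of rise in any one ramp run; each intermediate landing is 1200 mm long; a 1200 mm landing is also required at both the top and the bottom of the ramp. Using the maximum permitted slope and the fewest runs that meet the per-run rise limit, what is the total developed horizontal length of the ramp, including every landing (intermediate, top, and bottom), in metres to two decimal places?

⌈1227/450⌉ = 3 ramp runs. That means 2 intermediate landings.
Ramp run (horizontal) at 1:16: 1227 × 16 = 19632 mm.
Intermediate landings: 2 × 1200 = 2400 mm.
Top and bottom landings: 2 × 1200 = 2400 mm.
Total = 19632 + 2400 + 2400 = 24432 mm.
= 24.43 m.

24.43 m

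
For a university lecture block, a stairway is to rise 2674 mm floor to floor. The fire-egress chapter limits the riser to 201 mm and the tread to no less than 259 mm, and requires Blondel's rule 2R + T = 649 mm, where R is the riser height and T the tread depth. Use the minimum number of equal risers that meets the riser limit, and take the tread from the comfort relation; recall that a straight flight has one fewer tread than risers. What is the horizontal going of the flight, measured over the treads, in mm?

2674 / 201 = 13.30, so 14 risers are needed.
R = 2674 ÷ 14 = 191 mm.
T = 649 − 2·191 = 267 mm, which satisfies the 259 mm minimum.
14 risers give 13 treads; going = 13 × 267 = 3471 mm.

3471 mm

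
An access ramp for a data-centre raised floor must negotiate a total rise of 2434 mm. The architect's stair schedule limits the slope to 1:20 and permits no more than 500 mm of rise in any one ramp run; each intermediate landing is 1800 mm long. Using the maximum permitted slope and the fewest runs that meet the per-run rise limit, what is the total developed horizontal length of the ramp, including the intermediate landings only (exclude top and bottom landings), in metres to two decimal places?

2434 / 500 = 4.87, so 5 ramp runs are needed. That means 4 intermediate landings.
Horizontal run for 2434 mm of rise at 1:20 is 2434 × 20 = 48680 mm.
4 intermediate landings contribute 4 × 1800 = 7200 mm.
Developed length = 48680 + 7200 = 55880 mm.
= 55.88 m.

55.88 m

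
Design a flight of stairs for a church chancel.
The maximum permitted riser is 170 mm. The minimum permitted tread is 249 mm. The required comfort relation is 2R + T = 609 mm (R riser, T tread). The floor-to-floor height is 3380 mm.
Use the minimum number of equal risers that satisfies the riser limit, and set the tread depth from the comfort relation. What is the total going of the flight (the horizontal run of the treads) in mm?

At most 170 each: 3380/170 = 19.88, giving 20 risers.
Riser R = 3380 / 20 = 169 mm, within the 170 mm limit.
Tread T = 609 − 2 × 169 = 271 mm (≥ 249 mm).
Treads = 20 − 1 = 19; going = 19 × 271 = 5149 mm.

5149 mm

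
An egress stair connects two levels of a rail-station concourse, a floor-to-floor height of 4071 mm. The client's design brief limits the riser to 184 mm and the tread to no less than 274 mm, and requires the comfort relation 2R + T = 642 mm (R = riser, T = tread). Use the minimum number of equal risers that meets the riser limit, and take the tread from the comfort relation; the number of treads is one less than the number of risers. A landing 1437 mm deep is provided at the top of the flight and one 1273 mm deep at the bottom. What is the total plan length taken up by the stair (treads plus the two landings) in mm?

9046 mm

At most 184 each: 4071/184 = 22.12, giving 23 risers.
Each riser is 4071/23 = 177 mm (≤ 184 mm).
From 2R + T = 642: T = 642 − 354 = 288 mm.
Going = (23 − 1) × 288 = 6336 mm.
Enclosure = 6336 + 1437 + 1273 = 9046 mm.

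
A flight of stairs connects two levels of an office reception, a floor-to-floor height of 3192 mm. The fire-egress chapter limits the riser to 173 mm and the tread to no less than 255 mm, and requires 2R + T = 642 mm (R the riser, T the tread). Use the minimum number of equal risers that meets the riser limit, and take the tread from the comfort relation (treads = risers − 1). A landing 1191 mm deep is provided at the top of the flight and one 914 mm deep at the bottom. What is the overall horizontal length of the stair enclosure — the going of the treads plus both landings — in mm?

At most 173 each: 3192/173 = 18.45, giving 19 risers.
R = 3192 ÷ 19 = 168 mm.
Tread T = 642 − 2 × 168 = 306 mm (≥ 255 mm).
19 risers give 18 treads; going = 18 × 306 = 5508 mm.
Enclosure = 5508 + 1191 + 914 = 7613 mm.

7613 mm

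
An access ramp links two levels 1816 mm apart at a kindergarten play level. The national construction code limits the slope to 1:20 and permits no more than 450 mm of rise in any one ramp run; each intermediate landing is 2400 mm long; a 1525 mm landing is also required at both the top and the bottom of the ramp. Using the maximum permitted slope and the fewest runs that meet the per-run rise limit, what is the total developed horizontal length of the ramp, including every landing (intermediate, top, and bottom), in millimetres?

1816 / 450 = 4.04, so 5 ramp runs are needed. That means 4 intermediate landings.
Horizontal run for 1816 mm of rise at 1:20 is 1816 × 20 = 36320 mm.
Intermediate landings: 4 × 2400 = 9600 mm.
Top and bottom landings: 2 × 1525 = 3050 mm.
Total = 36320 + 9600 + 3050 = 48970 mm.

48970 mm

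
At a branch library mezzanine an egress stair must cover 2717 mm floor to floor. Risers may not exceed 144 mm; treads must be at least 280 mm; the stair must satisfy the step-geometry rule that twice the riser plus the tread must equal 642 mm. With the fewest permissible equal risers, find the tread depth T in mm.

2717 / 144 = 18.868 → round up to 19 risers.
Each riser is 2717/19 = 143 mm (≤ 144 mm).
From 2R + T = 642: T = 642 − 286 = 356 mm.

356 mm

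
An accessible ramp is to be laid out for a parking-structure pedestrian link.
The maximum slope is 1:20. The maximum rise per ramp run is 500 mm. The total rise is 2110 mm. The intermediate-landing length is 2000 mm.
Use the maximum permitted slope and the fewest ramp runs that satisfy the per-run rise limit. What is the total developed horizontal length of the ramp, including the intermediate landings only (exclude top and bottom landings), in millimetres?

50200 mm

At most 500 each: 2110/500 = 4.22, giving 5 ramp runs. That means 4 intermediate landings.
Horizontal run for 2110 mm of rise at 1:20 is 2110 × 20 = 42200 mm.
Intermediate landings: 4 × 2000 = 8000 mm.
Total developed length = 42200 + 8000 = 50200 mm.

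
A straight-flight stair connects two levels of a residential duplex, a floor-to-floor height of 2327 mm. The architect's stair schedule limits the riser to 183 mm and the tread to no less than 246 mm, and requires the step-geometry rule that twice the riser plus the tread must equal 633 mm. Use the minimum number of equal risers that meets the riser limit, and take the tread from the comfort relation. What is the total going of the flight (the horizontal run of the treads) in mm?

⌈2327/183⌉ = 13 risers.
Riser R = 2327 / 13 = 179 mm, within the 183 mm limit.
Tread T = 633 − 2 × 179 = 275 mm (≥ 246 mm).
Treads = 13 − 1 = 12; going = 12 × 275 = 3300 mm.

3300 mm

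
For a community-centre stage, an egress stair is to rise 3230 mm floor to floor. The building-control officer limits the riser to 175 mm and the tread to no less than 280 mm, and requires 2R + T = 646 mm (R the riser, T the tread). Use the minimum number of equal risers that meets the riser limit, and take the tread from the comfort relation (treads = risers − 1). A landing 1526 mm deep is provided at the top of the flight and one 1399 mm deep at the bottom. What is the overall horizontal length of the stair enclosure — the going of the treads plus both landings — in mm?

⌈3230/175⌉ = 19 risers.
R = 3230 ÷ 19 = 170 mm.
From 2R + T = 646: T = 646 − 340 = 306 mm.
Going = (19 − 1) × 306 = 5508 mm.
Enclosure = 5508 + 1526 + 1399 = 8433 mm.

8433 mm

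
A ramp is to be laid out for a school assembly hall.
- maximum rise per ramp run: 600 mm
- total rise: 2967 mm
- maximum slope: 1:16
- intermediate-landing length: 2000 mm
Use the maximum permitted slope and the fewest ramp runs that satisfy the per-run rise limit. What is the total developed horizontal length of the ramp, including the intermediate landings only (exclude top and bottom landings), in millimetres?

2967 / 600 = 4.95, so 5 ramp runs are needed. That means 4 intermediate landings.
Ramp run (horizontal) at 1:16: 2967 × 16 = 47472 mm.
Intermediate landings: 4 × 2000 = 8000 mm.
Total developed length = 47472 + 8000 = 55472 mm.

55472 mm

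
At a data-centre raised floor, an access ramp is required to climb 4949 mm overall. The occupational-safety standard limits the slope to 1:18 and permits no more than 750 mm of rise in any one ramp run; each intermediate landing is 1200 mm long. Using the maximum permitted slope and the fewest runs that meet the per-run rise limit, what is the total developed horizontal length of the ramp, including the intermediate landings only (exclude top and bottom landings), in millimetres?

96282 mm

4949 / 750 = 6.599 → round up to 7 ramp runs. That means 6 intermediate landings.
Ramp run (horizontal) at 1:18: 4949 × 18 = 89082 mm.
6 intermediate landings contribute 6 × 1200 = 7200 mm.
Developed length = 89082 + 7200 = 96282 mm.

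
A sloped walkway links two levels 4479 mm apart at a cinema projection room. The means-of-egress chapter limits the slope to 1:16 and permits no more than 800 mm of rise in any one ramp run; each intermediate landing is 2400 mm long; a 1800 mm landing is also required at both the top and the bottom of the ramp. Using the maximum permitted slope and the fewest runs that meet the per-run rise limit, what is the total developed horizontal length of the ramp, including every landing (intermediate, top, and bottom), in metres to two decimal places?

4479 / 800 = 5.60, so 6 ramp runs are needed. That means 5 intermediate landings.
Horizontal run for 4479 mm of rise at 1:16 is 4479 × 16 = 71664 mm.
5 intermediate landings contribute 5 × 2400 = 12000 mm.
Top and bottom landings: 2 × 1800 = 3600 mm.
Total = 71664 + 12000 + 3600 = 87264 mm.
= 87.26 m.

87.26 m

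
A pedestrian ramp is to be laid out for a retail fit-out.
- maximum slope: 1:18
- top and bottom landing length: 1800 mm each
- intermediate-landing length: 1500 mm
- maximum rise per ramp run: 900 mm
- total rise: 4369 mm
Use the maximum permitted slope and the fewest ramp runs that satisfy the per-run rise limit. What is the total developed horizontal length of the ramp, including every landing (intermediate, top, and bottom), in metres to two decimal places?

88.24 m

4369 / 900 = 4.85, so 5 ramp runs are needed. That means 4 intermediate landings.
Ramp run (horizontal) at 1:18: 4369 × 18 = 78642 mm.
4 intermediate landings contribute 4 × 1500 = 6000 mm.
Top and bottom landings: 2 × 1800 = 3600 mm.
Total = 78642 + 6000 + 3600 = 88242 mm.
= 88.24 m.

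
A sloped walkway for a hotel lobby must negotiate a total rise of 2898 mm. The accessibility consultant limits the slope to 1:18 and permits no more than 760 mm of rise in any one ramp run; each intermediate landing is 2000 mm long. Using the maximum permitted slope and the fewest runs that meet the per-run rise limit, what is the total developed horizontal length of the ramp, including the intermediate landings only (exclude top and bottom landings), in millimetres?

⌈2898/760⌉ = 4 ramp runs. That means 3 intermediate landings.
Ramp run (horizontal) at 1:18: 2898 × 18 = 52164 mm.
3 intermediate landings contribute 3 × 2000 = 6000 mm.
Developed length = 52164 + 6000 = 58164 mm.

58164 mm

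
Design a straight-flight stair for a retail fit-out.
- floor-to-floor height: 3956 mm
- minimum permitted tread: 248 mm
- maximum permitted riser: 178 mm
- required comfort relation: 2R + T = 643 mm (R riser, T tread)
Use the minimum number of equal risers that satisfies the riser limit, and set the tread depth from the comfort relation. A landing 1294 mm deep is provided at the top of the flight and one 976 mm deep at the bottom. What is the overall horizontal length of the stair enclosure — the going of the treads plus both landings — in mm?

3956 / 178 = 22.22, so 23 risers are needed.
Each riser is 3956/23 = 172 mm (≤ 178 mm).
T = 643 − 2·172 = 299 mm, which satisfies the 248 mm minimum.
Going = (23 − 1) × 299 = 6578 mm.
Add landings: 6578 + 1294 + 976 = 8848 mm.

8848 mm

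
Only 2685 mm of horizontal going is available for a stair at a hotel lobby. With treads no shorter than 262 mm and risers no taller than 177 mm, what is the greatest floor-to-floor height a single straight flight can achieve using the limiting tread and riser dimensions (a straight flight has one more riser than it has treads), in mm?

1947 mm

2685 / 262 = 10.25, so 10 treads fit.
Risers = treads + 1 = 11.
Maximum height = 11 × 177 = 1947 mm.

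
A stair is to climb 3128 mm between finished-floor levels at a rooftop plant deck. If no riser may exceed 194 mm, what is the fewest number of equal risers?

17 risers

3128 / 194 = 16.124 → round up to 17 risers.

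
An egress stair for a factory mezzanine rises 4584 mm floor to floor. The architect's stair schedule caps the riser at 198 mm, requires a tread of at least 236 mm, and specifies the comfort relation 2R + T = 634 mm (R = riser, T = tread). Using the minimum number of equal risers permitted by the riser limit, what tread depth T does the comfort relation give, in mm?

4584 / 198 = 23.15, so 24 risers are needed.
Riser R = 4584 / 24 = 191 mm, within the 198 mm limit.
Tread T = 634 − 2 × 191 = 252 mm (≥ 236 mm).

252 mm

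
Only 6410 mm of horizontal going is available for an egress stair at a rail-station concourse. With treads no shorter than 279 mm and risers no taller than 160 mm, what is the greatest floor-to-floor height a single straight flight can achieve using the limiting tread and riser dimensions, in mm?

6410 / 279 = 22.97, so 22 treads fit.
Risers = treads + 1 = 23.
Maximum height = 23 × 160 = 3680 mm.

3680 mm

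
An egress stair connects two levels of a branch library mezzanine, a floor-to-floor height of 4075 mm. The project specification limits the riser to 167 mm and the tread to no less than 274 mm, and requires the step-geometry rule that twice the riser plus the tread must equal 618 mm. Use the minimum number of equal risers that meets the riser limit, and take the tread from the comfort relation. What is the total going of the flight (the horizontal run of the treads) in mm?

7008 mm

⌈4075/167⌉ = 25 risers.
Riser R = 4075 / 25 = 163 mm, within the 167 mm limit.
T = 618 − 2·163 = 292 mm, which satisfies the 274 mm minimum.
25 risers give 24 treads; going = 24 × 292 = 7008 mm.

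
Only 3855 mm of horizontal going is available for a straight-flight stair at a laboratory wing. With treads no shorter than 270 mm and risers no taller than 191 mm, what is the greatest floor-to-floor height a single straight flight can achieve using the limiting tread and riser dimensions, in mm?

2865 mm

Treads that fit: ⌊3855 / 270⌋ = 14.
Risers = treads + 1 = 15.
Maximum height = 15 × 191 = 2865 mm.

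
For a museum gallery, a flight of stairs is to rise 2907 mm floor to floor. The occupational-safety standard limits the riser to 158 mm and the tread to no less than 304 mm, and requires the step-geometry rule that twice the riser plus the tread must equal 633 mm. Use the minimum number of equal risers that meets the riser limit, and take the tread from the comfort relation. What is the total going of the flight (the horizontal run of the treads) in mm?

2907 / 158 = 18.399 → round up to 19 risers.
Riser R = 2907 / 19 = 153 mm, within the 158 mm limit.
From 2R + T = 633: T = 633 − 306 = 327 mm.
19 risers give 18 treads; going = 18 × 327 = 5886 mm.

5886 mm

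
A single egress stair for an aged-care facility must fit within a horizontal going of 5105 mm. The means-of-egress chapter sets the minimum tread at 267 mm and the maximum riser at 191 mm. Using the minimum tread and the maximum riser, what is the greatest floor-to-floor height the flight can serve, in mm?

5105 / 267 = 19.12, so 19 treads fit.
Risers = treads + 1 = 20.
Maximum height = 20 × 191 = 3820 mm.

3820 mm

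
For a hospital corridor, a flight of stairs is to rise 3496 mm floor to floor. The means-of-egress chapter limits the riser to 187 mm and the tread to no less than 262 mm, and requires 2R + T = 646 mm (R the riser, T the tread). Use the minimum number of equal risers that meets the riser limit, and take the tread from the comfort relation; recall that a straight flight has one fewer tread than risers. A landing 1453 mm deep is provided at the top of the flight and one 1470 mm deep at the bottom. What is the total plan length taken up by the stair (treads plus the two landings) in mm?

7927 mm

3496 / 187 = 18.695 → round up to 19 risers.
Riser R = 3496 / 19 = 184 mm, within the 187 mm limit.
T = 646 − 2·184 = 278 mm, which satisfies the 262 mm minimum.
Going = (19 − 1) × 278 = 5004 mm.
Enclosure = 5004 + 1453 + 1470 = 7927 mm.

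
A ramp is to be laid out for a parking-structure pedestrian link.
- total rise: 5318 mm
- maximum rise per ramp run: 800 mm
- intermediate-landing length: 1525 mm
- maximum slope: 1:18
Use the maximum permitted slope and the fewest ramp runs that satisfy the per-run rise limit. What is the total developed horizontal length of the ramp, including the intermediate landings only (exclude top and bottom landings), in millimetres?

104874 mm

At most 800 each: 5318/800 = 6.65, giving 7 ramp runs. That means 6 intermediate landings.
Ramp run (horizontal) at 1:18: 5318 × 18 = 95724 mm.
6 intermediate landings contribute 6 × 1525 = 9150 mm.
Total developed length = 95724 + 9150 = 104874 mm.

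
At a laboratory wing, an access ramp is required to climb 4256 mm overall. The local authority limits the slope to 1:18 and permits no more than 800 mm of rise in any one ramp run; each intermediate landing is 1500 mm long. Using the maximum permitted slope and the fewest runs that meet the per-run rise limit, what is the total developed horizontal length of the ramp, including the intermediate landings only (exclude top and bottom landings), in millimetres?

84108 mm

4256 / 800 = 5.32, so 6 ramp runs are needed. That means 5 intermediate landings.
Ramp run (horizontal) at 1:18: 4256 × 18 = 76608 mm.
5 intermediate landings contribute 5 × 1500 = 7500 mm.
Total developed length = 76608 + 7500 = 84108 mm.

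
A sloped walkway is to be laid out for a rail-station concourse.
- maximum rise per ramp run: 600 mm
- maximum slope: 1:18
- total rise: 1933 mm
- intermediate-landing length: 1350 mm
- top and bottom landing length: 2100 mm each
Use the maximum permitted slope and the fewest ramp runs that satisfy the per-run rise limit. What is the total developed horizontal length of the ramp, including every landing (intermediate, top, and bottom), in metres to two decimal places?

1933 / 600 = 3.222 → round up to 4 ramp runs. That means 3 intermediate landings.
Ramp run (horizontal) at 1:18: 1933 × 18 = 34794 mm.
Intermediate landings: 3 × 1350 = 4050 mm.
Top and bottom landings: 2 × 2100 = 4200 mm.
Total = 34794 + 4050 + 4200 = 43044 mm.
= 43.04 m.

43.04 m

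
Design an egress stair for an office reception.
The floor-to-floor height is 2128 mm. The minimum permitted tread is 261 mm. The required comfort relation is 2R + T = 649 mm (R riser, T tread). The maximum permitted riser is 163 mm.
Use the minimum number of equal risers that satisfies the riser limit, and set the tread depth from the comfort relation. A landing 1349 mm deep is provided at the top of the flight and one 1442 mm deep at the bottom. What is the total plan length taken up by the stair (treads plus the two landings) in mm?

⌈2128/163⌉ = 14 risers.
Each riser is 2128/14 = 152 mm (≤ 163 mm).
From 2R + T = 649: T = 649 − 304 = 345 mm.
Treads = 14 − 1 = 13; going = 13 × 345 = 4485 mm.
Add landings: 4485 + 1349 + 1442 = 7276 mm.

7276 mm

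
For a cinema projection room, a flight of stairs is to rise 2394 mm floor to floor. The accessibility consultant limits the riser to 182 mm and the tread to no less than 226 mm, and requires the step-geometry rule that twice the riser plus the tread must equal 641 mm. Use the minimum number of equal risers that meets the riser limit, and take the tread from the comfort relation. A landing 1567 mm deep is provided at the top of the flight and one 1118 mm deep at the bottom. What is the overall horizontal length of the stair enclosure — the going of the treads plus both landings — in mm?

At most 182 each: 2394/182 = 13.15, giving 14 risers.
R = 2394 ÷ 14 = 171 mm.
From 2R + T = 641: T = 641 − 342 = 299 mm.
Going = (14 − 1) × 299 = 3887 mm.
Add landings: 3887 + 1567 + 1118 = 6572 mm.

6572 mm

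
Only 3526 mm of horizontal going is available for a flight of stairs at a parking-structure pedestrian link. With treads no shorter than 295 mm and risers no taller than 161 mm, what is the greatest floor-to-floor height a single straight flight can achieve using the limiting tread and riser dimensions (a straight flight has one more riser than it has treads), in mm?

Treads that fit: ⌊3526 / 295⌋ = 11.
Risers = treads + 1 = 12.
Maximum height = 12 × 161 = 1932 mm.

1932 mm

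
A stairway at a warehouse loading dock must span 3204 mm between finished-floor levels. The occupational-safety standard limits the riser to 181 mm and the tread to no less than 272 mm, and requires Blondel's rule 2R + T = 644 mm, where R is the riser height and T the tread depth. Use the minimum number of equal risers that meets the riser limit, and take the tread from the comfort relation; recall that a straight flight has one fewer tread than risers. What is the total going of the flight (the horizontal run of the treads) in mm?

4896 mm

At most 181 each: 3204/181 = 17.70, giving 18 risers.
Each riser is 3204/18 = 178 mm (≤ 181 mm).
T = 644 − 2·178 = 288 mm, which satisfies the 272 mm minimum.
18 risers give 17 treads; going = 17 × 288 = 4896 mm.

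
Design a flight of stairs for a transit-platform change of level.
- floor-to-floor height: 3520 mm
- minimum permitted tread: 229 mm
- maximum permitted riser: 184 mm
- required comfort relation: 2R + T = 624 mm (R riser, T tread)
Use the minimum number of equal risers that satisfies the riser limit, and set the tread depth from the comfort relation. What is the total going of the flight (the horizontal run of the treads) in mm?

At most 184 each: 3520/184 = 19.13, giving 20 risers.
Riser R = 3520 / 20 = 176 mm, within the 184 mm limit.
Tread T = 624 − 2 × 176 = 272 mm (≥ 229 mm).
Treads = 20 − 1 = 19; going = 19 × 272 = 5168 mm.

5168 mm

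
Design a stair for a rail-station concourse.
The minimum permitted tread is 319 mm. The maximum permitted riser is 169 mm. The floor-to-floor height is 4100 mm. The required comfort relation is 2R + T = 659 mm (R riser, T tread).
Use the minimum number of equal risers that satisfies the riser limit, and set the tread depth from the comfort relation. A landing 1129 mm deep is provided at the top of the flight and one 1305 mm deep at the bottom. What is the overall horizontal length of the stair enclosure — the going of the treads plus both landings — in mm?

4100 / 169 = 24.26, so 25 risers are needed.
R = 4100 ÷ 25 = 164 mm.
From 2R + T = 659: T = 659 − 328 = 331 mm.
Going = (25 − 1) × 331 = 7944 mm.
Enclosure = 7944 + 1129 + 1305 = 10378 mm.

10378 mm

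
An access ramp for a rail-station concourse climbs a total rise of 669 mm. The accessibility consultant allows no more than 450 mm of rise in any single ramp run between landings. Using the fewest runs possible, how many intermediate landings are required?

At most 450 each: 669/450 = 1.49, giving 2 ramp runs.
2 runs are separated by 1 intermediate landings.

1 intermediate landings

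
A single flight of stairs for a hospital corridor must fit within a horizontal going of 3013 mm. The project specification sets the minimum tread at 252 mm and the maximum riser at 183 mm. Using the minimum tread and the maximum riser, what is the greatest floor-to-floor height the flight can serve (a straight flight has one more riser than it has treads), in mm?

3013 / 252 = 11.96, so 11 treads fit.
Risers = treads + 1 = 12.
Maximum height = 12 × 183 = 2196 mm.

2196 mm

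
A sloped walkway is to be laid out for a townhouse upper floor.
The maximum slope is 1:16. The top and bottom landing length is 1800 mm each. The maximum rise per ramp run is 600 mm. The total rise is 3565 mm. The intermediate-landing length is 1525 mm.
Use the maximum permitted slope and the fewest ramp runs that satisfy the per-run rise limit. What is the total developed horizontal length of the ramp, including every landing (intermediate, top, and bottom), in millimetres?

68265 mm

⌈3565/600⌉ = 6 ramp runs. That means 5 intermediate landings.
Horizontal run for 3565 mm of rise at 1:16 is 3565 × 16 = 57040 mm.
Intermediate landings: 5 × 1525 = 7625 mm.
Top and bottom landings: 2 × 1800 = 3600 mm.
Total = 57040 + 7625 + 3600 = 68265 mm.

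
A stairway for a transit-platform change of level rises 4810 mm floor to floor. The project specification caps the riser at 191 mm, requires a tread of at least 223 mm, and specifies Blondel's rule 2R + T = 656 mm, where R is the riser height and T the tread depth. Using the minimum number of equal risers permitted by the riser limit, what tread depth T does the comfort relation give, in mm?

4810 / 191 = 25.183 → round up to 26 risers.
Each riser is 4810/26 = 185 mm (≤ 191 mm).
Tread T = 656 − 2 × 185 = 286 mm (≥ 223 mm).

286 mm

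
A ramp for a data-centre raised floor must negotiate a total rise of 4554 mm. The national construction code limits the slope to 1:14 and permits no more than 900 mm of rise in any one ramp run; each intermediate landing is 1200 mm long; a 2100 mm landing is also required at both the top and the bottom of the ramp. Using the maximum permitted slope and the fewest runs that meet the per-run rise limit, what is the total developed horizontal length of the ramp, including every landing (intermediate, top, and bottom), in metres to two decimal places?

4554 / 900 = 5.06, so 6 ramp runs are needed. That means 5 intermediate landings.
Horizontal run for 4554 mm of rise at 1:14 is 4554 × 14 = 63756 mm.
5 intermediate landings contribute 5 × 1200 = 6000 mm.
Top and bottom landings: 2 × 2100 = 4200 mm.
Total = 63756 + 6000 + 4200 = 73956 mm.
= 73.96 m.

73.96 m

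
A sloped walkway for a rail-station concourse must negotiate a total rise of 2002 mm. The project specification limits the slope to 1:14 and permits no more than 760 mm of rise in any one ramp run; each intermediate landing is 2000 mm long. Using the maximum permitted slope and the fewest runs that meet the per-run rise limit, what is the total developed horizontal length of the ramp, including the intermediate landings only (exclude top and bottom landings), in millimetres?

32028 mm

⌈2002/760⌉ = 3 ramp runs. That means 2 intermediate landings.
Horizontal run for 2002 mm of rise at 1:14 is 2002 × 14 = 28028 mm.
Intermediate landings: 2 × 2000 = 4000 mm.
Total developed length = 28028 + 4000 = 32028 mm.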